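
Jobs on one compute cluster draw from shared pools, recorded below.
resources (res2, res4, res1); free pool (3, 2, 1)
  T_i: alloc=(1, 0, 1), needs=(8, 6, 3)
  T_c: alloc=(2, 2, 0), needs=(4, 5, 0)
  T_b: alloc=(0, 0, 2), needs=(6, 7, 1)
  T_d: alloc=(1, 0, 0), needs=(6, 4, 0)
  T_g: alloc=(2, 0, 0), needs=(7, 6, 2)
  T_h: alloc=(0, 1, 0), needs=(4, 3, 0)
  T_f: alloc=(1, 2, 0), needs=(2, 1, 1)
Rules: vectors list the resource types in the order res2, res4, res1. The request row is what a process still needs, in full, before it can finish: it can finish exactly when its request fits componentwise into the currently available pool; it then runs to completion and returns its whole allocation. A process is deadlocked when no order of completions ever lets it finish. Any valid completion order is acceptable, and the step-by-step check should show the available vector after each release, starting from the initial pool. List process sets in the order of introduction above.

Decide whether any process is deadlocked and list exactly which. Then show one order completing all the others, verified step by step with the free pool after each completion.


No process is deadlocked.
Key observation: T_f fits the free pool immediately, and its release cascades until everyone finishes.
One completion order for the rest: T_f, T_h, T_c, T_b, T_d, T_g, T_i. Verifying each step:
  pool = (3, 2, 1)
  T_f needs (2, 1, 1) <= (3, 2, 1) -> finishes; pool += (1, 2, 0) = (4, 4, 1)
  T_h needs (4, 3, 0) <= (4, 4, 1) -> finishes; pool += (0, 1, 0) = (4, 5, 1)
  T_c needs (4, 5, 0) <= (4, 5, 1) -> finishes; pool += (2, 2, 0) = (6, 7, 1)
  T_b needs (6, 7, 1) <= (6, 7, 1) -> finishes; pool += (0, 0, 2) = (6, 7, 3)
  T_d needs (6, 4, 0) <= (6, 7, 3) -> finishes; pool += (1, 0, 0) = (7, 7, 3)
  T_g needs (7, 6, 2) <= (7, 7, 3) -> finishes; pool += (2, 0, 0) = (9, 7, 3)
  T_i needs (8, 6, 3) <= (9, 7, 3) -> finishes; pool += (1, 0, 1) = (10, 7, 4)


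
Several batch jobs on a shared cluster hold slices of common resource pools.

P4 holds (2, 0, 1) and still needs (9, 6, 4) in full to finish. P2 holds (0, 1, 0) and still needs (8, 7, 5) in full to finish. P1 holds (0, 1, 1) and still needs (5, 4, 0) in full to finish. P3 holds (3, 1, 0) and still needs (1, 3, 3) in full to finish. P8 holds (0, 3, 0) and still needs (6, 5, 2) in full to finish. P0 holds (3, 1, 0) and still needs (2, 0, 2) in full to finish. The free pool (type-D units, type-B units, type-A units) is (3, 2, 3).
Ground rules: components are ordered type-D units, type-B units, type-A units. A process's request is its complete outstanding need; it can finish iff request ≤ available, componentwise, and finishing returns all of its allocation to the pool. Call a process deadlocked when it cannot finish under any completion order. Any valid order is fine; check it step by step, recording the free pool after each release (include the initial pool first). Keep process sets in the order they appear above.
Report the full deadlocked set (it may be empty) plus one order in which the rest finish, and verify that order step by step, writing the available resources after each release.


Nothing here is deadlocked.
Key observation: there is always a runnable process — P0 first — so the state unwinds completely.
The rest can finish in the order P0, P3, P1, P8, P4, P2. Walking it through:
  pool = (3, 2, 3)
  P0 needs (2, 0, 2) <= (3, 2, 3) -> finishes; pool += (3, 1, 0) = (6, 3, 3)
  P3 needs (1, 3, 3) <= (6, 3, 3) -> finishes; pool += (3, 1, 0) = (9, 4, 3)
  P1 needs (5, 4, 0) <= (9, 4, 3) -> finishes; pool += (0, 1, 1) = (9, 5, 4)
  P8 needs (6, 5, 2) <= (9, 5, 4) -> finishes; pool += (0, 3, 0) = (9, 8, 4)
  P4 needs (9, 6, 4) <= (9, 8, 4) -> finishes; pool += (2, 0, 1) = (11, 8, 5)
  P2 needs (8, 7, 5) <= (11, 8, 5) -> finishes; pool += (0, 1, 0) = (11, 9, 5)


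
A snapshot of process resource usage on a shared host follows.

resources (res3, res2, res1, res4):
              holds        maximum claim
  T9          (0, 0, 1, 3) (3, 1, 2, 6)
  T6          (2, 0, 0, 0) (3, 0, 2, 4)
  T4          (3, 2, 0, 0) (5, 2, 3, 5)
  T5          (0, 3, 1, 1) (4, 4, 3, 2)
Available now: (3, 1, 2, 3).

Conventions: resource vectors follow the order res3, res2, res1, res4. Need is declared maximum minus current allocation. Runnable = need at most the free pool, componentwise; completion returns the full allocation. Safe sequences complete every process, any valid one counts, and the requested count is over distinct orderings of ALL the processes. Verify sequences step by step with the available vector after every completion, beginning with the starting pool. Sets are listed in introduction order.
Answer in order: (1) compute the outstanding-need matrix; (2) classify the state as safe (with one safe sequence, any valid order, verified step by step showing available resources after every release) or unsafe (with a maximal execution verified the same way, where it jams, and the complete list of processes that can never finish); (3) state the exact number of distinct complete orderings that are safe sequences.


(1) Need matrix, components ordered res3, res2, res1, res4:
  T9: (3, 1, 1, 3)
  T6: (1, 0, 2, 4)
  T4: (2, 0, 3, 5)
  T5: (4, 1, 2, 1)
(2) SAFE. One safe sequence: T9, T4, T5, T6.
Key observation: T9 marks the first exact bind of the order: its need (3, 1, 1, 3) fits the free (3, 1, 2, 3) with zero slack on a requested resource.
Verifying each step:
  pool = (3, 1, 2, 3)
  run T9 (needs (3, 1, 1, 3), free (3, 1, 2, 3)); after release of (0, 0, 1, 3) the pool is (3, 1, 3, 6)
  run T4 (needs (2, 0, 3, 5), free (3, 1, 3, 6)); after release of (3, 2, 0, 0) the pool is (6, 3, 3, 6)
  run T5 (needs (4, 1, 2, 1), free (6, 3, 3, 6)); after release of (0, 3, 1, 1) the pool is (6, 6, 4, 7)
  run T6 (needs (1, 0, 2, 4), free (6, 6, 4, 7)); after release of (2, 0, 0, 0) the pool is (8, 6, 4, 7)
(3) The exact count: 4 of the possible complete orderings are safe sequences.


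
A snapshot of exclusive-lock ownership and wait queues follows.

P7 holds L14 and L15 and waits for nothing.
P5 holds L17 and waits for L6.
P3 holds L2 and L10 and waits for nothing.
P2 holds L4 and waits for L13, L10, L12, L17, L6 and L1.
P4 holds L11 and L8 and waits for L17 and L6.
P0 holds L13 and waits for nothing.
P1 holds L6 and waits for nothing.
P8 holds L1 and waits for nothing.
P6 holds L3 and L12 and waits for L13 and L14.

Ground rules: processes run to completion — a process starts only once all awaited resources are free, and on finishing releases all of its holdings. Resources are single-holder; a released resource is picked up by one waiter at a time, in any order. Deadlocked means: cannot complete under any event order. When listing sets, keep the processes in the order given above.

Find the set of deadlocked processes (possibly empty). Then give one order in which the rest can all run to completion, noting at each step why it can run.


Nothing here is deadlocked.
Key observation: the waits form no ring: some process can always run, and its releases unblock the others one by one.
A valid finishing order for the others: P3, P1, P0, P8, P5, P7, P6, P4, P2.
Verifying each step:
  P3 waits on nothing -> runs at once and releases L2 and L10
  P1 waits on nothing -> runs at once and releases L6
  P0 waits on nothing -> runs at once and releases L13
  P8 waits on nothing -> runs at once and releases L1
  P5 waits on L6 — all released -> runs and releases L17
  P7 waits on nothing -> runs at once and releases L14 and L15
  P6 waits on L13 and L14 — all released -> runs and releases L3 and L12
  P4 waits on L17 and L6 — all released -> runs and releases L11 and L8
  P2 waits on L13, L10, L12, L17, L6 and L1 — all released -> runs and releases L4


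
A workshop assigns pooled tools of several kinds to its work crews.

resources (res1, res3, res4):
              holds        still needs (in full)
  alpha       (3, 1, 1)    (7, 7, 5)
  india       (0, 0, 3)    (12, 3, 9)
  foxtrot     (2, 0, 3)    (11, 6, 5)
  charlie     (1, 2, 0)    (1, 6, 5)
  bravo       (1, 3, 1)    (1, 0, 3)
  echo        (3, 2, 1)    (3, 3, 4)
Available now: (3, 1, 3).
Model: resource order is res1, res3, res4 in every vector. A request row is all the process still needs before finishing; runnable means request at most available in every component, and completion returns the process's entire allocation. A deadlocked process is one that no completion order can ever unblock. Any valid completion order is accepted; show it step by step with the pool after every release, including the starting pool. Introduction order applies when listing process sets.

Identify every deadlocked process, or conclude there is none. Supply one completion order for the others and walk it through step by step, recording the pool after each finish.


Nothing here is deadlocked.
Key observation: beginning at bravo, releases accumulate fast enough that every process eventually fits.
One completion order for the rest: bravo, echo, charlie, alpha, foxtrot, india. Verifying each step:
  pool = (3, 1, 3)
  bravo: need (1, 0, 3) fits (3, 1, 3); releases (1, 3, 1), pool now (4, 4, 4)
  echo: need (3, 3, 4) fits (4, 4, 4); releases (3, 2, 1), pool now (7, 6, 5)
  charlie: need (1, 6, 5) fits (7, 6, 5); releases (1, 2, 0), pool now (8, 8, 5)
  alpha: need (7, 7, 5) fits (8, 8, 5); releases (3, 1, 1), pool now (11, 9, 6)
  foxtrot: need (11, 6, 5) fits (11, 9, 6); releases (2, 0, 3), pool now (13, 9, 9)
  india: need (12, 3, 9) fits (13, 9, 9); releases (0, 0, 3), pool now (13, 9, 12)


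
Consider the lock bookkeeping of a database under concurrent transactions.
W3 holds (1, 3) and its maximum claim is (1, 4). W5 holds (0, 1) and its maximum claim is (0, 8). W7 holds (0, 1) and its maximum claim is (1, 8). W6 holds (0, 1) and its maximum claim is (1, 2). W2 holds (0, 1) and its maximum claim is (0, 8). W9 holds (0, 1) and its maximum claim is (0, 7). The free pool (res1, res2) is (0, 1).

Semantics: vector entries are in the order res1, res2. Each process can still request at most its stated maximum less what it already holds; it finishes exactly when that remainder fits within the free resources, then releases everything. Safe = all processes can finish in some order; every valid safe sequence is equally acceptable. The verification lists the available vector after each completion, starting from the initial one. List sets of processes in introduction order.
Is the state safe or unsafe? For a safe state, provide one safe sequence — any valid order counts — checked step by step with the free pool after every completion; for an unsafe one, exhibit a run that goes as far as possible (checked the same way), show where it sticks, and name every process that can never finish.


UNSAFE.
Key observation: after W3, W6 complete, (1, 5) is the best the pool ever gets, yet each leftover process wants more res2.
Going as far as possible: W3, W6; after that, nothing fits. Check, step by step:
  pool = (0, 1)
  W3: need (0, 1) fits (0, 1); releases (1, 3), pool now (1, 4)
  W6: need (1, 1) fits (1, 4); releases (0, 1), pool now (1, 5)
  W5 cannot run: need (0, 7) vs free (1, 5) (insufficient res2)
  W7 cannot run: need (1, 7) vs free (1, 5) (insufficient res2)
  W2 cannot run: need (0, 7) vs free (1, 5) (insufficient res2)
  W9 cannot run: need (0, 6) vs free (1, 5) (insufficient res2)
Permanently blocked: W5, W7, W2 and W9.


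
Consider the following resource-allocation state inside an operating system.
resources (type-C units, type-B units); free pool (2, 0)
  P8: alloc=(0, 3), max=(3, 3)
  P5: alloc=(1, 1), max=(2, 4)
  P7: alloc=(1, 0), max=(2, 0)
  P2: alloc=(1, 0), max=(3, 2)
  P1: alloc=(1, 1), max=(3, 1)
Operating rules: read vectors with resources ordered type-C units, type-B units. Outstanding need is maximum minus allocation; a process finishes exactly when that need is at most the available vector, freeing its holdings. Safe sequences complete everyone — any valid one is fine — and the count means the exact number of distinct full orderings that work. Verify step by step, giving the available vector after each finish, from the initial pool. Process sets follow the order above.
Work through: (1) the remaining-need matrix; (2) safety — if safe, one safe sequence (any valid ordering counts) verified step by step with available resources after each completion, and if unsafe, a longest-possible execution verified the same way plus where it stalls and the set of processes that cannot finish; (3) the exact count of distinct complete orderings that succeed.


(1) Outstanding need per process (order type-C units, type-B units):
  P8: (3, 0)
  P5: (1, 3)
  P7: (1, 0)
  P2: (2, 2)
  P1: (2, 0)
(2) The state is SAFE; one workable sequence: P7, P8, P2, P5, P1.
Key observation: the order's first zero-slack moment is P8 ((3, 0) needed, (3, 0) free — a requested resource with nothing to spare).
Walking it through:
  pool = (2, 0)
  P7: need (1, 0) fits (2, 0); releases (1, 0), pool now (3, 0)
  P8: need (3, 0) fits (3, 0); releases (0, 3), pool now (3, 3)
  P2: need (2, 2) fits (3, 3); releases (1, 0), pool now (4, 3)
  P5: need (1, 3) fits (4, 3); releases (1, 1), pool now (5, 4)
  P1: need (2, 0) fits (5, 4); releases (1, 1), pool now (6, 5)
(3) The exact count: 16 of the possible complete orderings are safe sequences.


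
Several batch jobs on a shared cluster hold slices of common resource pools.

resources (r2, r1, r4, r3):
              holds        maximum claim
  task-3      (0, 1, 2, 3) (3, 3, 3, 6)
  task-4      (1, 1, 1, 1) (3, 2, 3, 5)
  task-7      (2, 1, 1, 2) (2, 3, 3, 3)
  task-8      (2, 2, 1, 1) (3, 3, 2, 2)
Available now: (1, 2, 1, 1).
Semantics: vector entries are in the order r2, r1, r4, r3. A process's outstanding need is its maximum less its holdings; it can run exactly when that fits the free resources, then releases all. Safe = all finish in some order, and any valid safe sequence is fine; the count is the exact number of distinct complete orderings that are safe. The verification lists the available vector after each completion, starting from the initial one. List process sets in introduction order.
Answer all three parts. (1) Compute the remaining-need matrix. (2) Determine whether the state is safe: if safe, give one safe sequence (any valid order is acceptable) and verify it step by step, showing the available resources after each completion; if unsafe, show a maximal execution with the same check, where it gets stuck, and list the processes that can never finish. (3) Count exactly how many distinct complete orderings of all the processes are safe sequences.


(1) Need matrix, components ordered r2, r1, r4, r3:
  task-3: (3, 2, 1, 3)
  task-4: (2, 1, 2, 4)
  task-7: (0, 2, 2, 1)
  task-8: (1, 1, 1, 1)
(2) SAFE. One safe sequence: task-8, task-7, task-3, task-4.
Key observation: the first exact fit in this order is task-8 — it needs (1, 1, 1, 1) with (1, 2, 1, 1) free, meeting a requested resource to the last unit.
Walking it through:
  pool = (1, 2, 1, 1)
  task-8 needs (1, 1, 1, 1) <= (1, 2, 1, 1) -> finishes; pool += (2, 2, 1, 1) = (3, 4, 2, 2)
  task-7 needs (0, 2, 2, 1) <= (3, 4, 2, 2) -> finishes; pool += (2, 1, 1, 2) = (5, 5, 3, 4)
  task-3 needs (3, 2, 1, 3) <= (5, 5, 3, 4) -> finishes; pool += (0, 1, 2, 3) = (5, 6, 5, 7)
  task-4 needs (2, 1, 2, 4) <= (5, 6, 5, 7) -> finishes; pool += (1, 1, 1, 1) = (6, 7, 6, 8)
(3) Precisely 2 of the possible complete orderings are safe sequences.


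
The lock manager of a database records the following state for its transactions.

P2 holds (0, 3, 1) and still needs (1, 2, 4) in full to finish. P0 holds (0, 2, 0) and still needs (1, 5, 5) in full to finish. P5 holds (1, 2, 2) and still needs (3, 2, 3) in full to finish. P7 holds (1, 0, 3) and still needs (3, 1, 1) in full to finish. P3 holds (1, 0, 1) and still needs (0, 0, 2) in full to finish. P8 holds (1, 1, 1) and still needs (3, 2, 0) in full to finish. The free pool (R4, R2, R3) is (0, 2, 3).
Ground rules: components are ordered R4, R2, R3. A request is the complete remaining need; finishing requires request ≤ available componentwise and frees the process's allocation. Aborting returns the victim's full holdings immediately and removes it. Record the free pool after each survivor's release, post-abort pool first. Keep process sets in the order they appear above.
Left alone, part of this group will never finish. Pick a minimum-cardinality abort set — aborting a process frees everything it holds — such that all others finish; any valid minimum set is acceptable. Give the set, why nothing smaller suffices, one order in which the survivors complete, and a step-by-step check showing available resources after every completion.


The answer: abort P5 and P8.
Key observation: the returned (2, 3, 3) from P5 and P8 is what brings P7 — unrunnable before, under any order — into play at step 3.
No one abort is enough; case by case: P2 alone leaves P5 blocked (short on R4); P0 alone leaves P5 blocked (short on R4); P5 alone leaves P7 blocked (short on R4); P7 alone leaves P5 blocked (short on R4); P3 alone leaves P5 blocked (short on R4); P8 alone leaves P5 blocked (short on R4).
Survivors finish in the order: P3, P2, P7, P0. Walking it through (pool after the aborts first):
  pool = (2, 5, 6)
  P3 needs (0, 0, 2) <= (2, 5, 6) -> finishes; pool += (1, 0, 1) = (3, 5, 7)
  P2 needs (1, 2, 4) <= (3, 5, 7) -> finishes; pool += (0, 3, 1) = (3, 8, 8)
  P7 needs (3, 1, 1) <= (3, 8, 8) -> finishes; pool += (1, 0, 3) = (4, 8, 11)
  P0 needs (1, 5, 5) <= (4, 8, 11) -> finishes; pool += (0, 2, 0) = (4, 10, 11)


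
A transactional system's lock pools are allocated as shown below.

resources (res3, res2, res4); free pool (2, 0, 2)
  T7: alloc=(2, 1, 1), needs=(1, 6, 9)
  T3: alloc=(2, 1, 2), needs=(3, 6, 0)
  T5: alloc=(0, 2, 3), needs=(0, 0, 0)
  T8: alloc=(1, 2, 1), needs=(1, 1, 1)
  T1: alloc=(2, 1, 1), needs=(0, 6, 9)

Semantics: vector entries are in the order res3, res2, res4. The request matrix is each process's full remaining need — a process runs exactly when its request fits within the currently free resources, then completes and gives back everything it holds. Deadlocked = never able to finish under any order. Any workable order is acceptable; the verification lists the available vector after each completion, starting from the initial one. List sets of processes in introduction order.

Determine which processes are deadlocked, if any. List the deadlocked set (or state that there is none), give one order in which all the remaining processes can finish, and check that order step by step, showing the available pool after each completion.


The deadlocked set is T7, T3 and T1.
Key observation: once T5, T8 finish, the pool peaks at (3, 4, 6) — and every remaining process still needs more res2 than that.
A valid finishing order for the others: T5, T8. Walking it through:
  pool = (2, 0, 2)
  run T5 (needs (0, 0, 0), free (2, 0, 2)); after release of (0, 2, 3) the pool is (2, 2, 5)
  run T8 (needs (1, 1, 1), free (2, 2, 5)); after release of (1, 2, 1) the pool is (3, 4, 6)
None of the blocked processes ever fits:
  T7 still needs (1, 6, 9) but only (3, 4, 6) is free — short on res2 and res4
  T3 still needs (3, 6, 0) but only (3, 4, 6) is free — short on res2
  T1 still needs (0, 6, 9) but only (3, 4, 6) is free — short on res2 and res4


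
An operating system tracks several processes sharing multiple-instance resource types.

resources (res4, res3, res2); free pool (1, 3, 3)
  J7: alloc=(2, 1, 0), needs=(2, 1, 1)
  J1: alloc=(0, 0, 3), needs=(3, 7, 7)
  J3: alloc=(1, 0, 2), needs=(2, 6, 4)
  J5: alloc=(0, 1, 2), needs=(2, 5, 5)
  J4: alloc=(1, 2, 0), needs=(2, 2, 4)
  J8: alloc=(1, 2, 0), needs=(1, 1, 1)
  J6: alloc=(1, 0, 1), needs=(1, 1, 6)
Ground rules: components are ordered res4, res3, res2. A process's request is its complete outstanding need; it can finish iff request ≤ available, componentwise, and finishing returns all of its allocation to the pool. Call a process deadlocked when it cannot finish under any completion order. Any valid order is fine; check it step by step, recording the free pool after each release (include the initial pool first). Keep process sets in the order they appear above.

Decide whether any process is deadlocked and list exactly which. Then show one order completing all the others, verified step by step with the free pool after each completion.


Deadlocked: J1, J3, J5, J4 and J6.
Key observation: once J8, J7 finish, the pool peaks at (4, 6, 3) — and every remaining process still needs more res2 than that.
One completion order for the rest: J8, J7. Verifying each step:
  pool = (1, 3, 3)
  J8 needs (1, 1, 1) <= (1, 3, 3) -> finishes; pool += (1, 2, 0) = (2, 5, 3)
  J7 needs (2, 1, 1) <= (2, 5, 3) -> finishes; pool += (2, 1, 0) = (4, 6, 3)
None of the blocked processes ever fits:
  blocked: J1 wants (3, 7, 7), pool (4, 6, 3) — not enough res3 and res2
  blocked: J3 wants (2, 6, 4), pool (4, 6, 3) — not enough res2
  blocked: J5 wants (2, 5, 5), pool (4, 6, 3) — not enough res2
  blocked: J4 wants (2, 2, 4), pool (4, 6, 3) — not enough res2
  blocked: J6 wants (1, 1, 6), pool (4, 6, 3) — not enough res2


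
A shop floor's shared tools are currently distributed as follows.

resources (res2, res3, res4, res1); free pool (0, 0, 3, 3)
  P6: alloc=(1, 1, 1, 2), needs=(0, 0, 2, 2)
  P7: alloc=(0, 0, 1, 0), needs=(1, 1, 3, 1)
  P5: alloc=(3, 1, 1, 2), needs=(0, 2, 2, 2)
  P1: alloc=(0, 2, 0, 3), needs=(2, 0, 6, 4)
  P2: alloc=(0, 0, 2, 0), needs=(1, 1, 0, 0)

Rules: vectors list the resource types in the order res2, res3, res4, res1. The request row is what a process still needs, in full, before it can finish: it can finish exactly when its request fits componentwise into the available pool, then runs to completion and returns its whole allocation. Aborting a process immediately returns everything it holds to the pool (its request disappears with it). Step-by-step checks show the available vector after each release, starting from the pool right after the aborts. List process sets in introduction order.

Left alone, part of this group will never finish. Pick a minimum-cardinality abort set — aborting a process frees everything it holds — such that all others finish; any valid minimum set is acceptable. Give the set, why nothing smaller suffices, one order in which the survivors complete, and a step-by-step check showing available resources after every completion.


Minimum abort set: P1.
Key observation: before aborting P1, P5 was permanently blocked — no order could ever run it; afterwards it completes at step 1.
No smaller set exists: with zero aborts the deadlock remains.
The survivors complete as P5, P6, P7, P2. Walking it through (starting from the post-abort pool):
  pool = (0, 2, 3, 6)
  P5: need (0, 2, 2, 2) fits (0, 2, 3, 6); releases (3, 1, 1, 2), pool now (3, 3, 4, 8)
  P6: need (0, 0, 2, 2) fits (3, 3, 4, 8); releases (1, 1, 1, 2), pool now (4, 4, 5, 10)
  P7: need (1, 1, 3, 1) fits (4, 4, 5, 10); releases (0, 0, 1, 0), pool now (4, 4, 6, 10)
  P2: need (1, 1, 0, 0) fits (4, 4, 6, 10); releases (0, 0, 2, 0), pool now (4, 4, 8, 10)


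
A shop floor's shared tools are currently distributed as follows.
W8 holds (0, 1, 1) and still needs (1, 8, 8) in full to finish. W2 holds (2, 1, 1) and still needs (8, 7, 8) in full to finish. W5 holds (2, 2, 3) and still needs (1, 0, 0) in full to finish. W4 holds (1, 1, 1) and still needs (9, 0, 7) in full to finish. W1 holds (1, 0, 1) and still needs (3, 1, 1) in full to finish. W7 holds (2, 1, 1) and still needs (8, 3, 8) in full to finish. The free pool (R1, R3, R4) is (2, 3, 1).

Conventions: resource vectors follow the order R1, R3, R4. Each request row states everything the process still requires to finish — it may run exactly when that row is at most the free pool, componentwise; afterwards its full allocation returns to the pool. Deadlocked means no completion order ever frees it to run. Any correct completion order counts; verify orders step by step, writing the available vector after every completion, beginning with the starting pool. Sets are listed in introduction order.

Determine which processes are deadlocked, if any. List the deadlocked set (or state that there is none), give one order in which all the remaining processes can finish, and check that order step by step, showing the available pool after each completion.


Deadlocked set: W8, W2, W4 and W7.
Key observation: the pool after W5, W1 is (5, 5, 5); every surviving request exceeds it in R4, so progress ends there.
A valid finishing order for the others: W5, W1. Verifying each step:
  pool = (2, 3, 1)
  run W5 (needs (1, 0, 0), free (2, 3, 1)); after release of (2, 2, 3) the pool is (4, 5, 4)
  run W1 (needs (3, 1, 1), free (4, 5, 4)); after release of (1, 0, 1) the pool is (5, 5, 5)
None of the blocked processes ever fits:
  W8 still needs (1, 8, 8) but only (5, 5, 5) is free — short on R3 and R4
  W2 still needs (8, 7, 8) but only (5, 5, 5) is free — short on R1, R3 and R4
  W4 still needs (9, 0, 7) but only (5, 5, 5) is free — short on R1 and R4
  W7 still needs (8, 3, 8) but only (5, 5, 5) is free — short on R1 and R4


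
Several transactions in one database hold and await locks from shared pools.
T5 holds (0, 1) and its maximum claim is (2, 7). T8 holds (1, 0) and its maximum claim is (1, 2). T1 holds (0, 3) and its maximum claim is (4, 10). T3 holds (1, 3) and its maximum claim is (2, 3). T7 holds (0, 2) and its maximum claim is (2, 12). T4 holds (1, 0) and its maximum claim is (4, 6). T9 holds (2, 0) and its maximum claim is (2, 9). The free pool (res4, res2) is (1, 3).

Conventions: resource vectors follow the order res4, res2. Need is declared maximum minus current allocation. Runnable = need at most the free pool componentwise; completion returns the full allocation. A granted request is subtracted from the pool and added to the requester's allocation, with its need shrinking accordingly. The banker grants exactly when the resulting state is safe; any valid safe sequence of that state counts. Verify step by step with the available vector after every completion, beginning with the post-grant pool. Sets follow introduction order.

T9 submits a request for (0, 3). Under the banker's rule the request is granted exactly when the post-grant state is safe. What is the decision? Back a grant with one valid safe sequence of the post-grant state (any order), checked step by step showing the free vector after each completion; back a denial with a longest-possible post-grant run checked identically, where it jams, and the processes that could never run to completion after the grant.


DENY. Granting would leave the state unsafe.
Key observation: even finishing T3, T8 leaves just (3, 3) free — too little res2 for any of the remaining processes.
Pretend the grant happened; the run T3, T8 goes as far as possible. Check, step by step:
  pool = (1, 0)
  run T3 (needs (1, 0), free (1, 0)); after release of (1, 3) the pool is (2, 3)
  run T8 (needs (0, 2), free (2, 3)); after release of (1, 0) the pool is (3, 3)
  T5 cannot run: need (2, 6) vs free (3, 3) (insufficient res2)
  T1 cannot run: need (4, 7) vs free (3, 3) (insufficient res4 and res2)
  T7 cannot run: need (2, 10) vs free (3, 3) (insufficient res2)
  T4 cannot run: need (3, 6) vs free (3, 3) (insufficient res2)
  T9 cannot run: need (0, 6) vs free (3, 3) (insufficient res2)
Processes that could never finish after the grant: T5, T1, T7, T4 and T9.


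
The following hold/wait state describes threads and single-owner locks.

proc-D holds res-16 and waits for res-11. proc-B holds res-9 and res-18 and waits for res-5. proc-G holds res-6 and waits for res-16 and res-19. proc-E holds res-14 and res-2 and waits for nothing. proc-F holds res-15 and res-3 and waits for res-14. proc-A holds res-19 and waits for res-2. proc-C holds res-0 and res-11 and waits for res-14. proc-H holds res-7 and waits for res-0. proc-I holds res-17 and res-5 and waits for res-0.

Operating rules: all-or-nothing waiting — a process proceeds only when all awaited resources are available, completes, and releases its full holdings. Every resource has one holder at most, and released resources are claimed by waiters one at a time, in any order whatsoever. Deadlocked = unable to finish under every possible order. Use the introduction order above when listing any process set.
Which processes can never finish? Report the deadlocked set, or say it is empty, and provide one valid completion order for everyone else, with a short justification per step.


No process is deadlocked.
Key observation: the wait graph is acyclic; completion cascades from the unblocked processes through everyone else.
A valid finishing order for the others: proc-E, proc-A, proc-C, proc-F, proc-D, proc-I, proc-G, proc-B, proc-H.
Verifying each step:
  proc-E waits on nothing -> runs at once and releases res-14 and res-2
  run proc-A (all its waits — res-2 — are resolved); releases res-19
  run proc-C (all its waits — res-14 — are resolved); releases res-0 and res-11
  run proc-F (all its waits — res-14 — are resolved); releases res-15 and res-3
  run proc-D (all its waits — res-11 — are resolved); releases res-16
  run proc-I (all its waits — res-0 — are resolved); releases res-17 and res-5
  run proc-G (all its waits — res-16 and res-19 — are resolved); releases res-6
  run proc-B (all its waits — res-5 — are resolved); releases res-9 and res-18
  run proc-H (all its waits — res-0 — are resolved); releases res-7


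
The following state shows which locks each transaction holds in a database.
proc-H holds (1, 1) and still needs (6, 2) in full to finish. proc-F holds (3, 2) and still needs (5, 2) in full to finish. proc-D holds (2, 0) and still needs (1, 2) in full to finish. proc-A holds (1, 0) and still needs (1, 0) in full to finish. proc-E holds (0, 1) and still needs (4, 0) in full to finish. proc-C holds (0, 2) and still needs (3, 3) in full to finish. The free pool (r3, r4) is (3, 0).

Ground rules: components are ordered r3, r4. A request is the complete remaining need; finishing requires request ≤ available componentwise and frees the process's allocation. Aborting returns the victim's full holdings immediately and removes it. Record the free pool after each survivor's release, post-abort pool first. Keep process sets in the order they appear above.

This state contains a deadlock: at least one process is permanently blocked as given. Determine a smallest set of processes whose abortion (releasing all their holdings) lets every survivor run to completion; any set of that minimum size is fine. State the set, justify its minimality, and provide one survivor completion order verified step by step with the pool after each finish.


The answer: abort proc-C.
Key observation: no ordering could ever have run proc-D before the abort of proc-C; with (0, 2) back in the pool it fits at step 1.
Minimality: the empty abort set fails — the state is deadlocked as it stands.
One survivor order: proc-D, proc-A, proc-F, proc-E, proc-H. Check, step by step (post-abort pool first):
  pool = (3, 2)
  proc-D: need (1, 2) fits (3, 2); releases (2, 0), pool now (5, 2)
  proc-A: need (1, 0) fits (5, 2); releases (1, 0), pool now (6, 2)
  proc-F: need (5, 2) fits (6, 2); releases (3, 2), pool now (9, 4)
  proc-E: need (4, 0) fits (9, 4); releases (0, 1), pool now (9, 5)
  proc-H: need (6, 2) fits (9, 5); releases (1, 1), pool now (10, 6)


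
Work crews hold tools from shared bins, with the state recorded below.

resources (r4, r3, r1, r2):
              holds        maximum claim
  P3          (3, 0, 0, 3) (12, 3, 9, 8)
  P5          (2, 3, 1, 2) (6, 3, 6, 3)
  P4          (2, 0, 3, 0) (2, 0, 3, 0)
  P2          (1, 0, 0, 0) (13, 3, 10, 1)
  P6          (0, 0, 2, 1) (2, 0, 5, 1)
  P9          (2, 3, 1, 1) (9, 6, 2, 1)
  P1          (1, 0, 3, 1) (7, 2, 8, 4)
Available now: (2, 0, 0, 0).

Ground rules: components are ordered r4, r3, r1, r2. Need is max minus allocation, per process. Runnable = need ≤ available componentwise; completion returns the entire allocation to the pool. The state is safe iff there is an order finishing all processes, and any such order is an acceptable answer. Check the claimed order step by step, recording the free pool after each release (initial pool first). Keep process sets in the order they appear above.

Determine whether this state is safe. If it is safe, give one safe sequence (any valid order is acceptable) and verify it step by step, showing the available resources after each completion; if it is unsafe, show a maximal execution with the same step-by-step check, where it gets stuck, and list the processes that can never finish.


The state is SAFE; one workable sequence: P4, P6, P5, P1, P9, P3, P2.
Key observation: the order's first zero-slack moment is P6 ((2, 0, 3, 0) needed, (4, 0, 3, 0) free — a requested resource with nothing to spare).
Check, step by step:
  pool = (2, 0, 0, 0)
  P4 needs (0, 0, 0, 0) <= (2, 0, 0, 0) -> finishes; pool += (2, 0, 3, 0) = (4, 0, 3, 0)
  P6 needs (2, 0, 3, 0) <= (4, 0, 3, 0) -> finishes; pool += (0, 0, 2, 1) = (4, 0, 5, 1)
  P5 needs (4, 0, 5, 1) <= (4, 0, 5, 1) -> finishes; pool += (2, 3, 1, 2) = (6, 3, 6, 3)
  P1 needs (6, 2, 5, 3) <= (6, 3, 6, 3) -> finishes; pool += (1, 0, 3, 1) = (7, 3, 9, 4)
  P9 needs (7, 3, 1, 0) <= (7, 3, 9, 4) -> finishes; pool += (2, 3, 1, 1) = (9, 6, 10, 5)
  P3 needs (9, 3, 9, 5) <= (9, 6, 10, 5) -> finishes; pool += (3, 0, 0, 3) = (12, 6, 10, 8)
  P2 needs (12, 3, 10, 1) <= (12, 6, 10, 8) -> finishes; pool += (1, 0, 0, 0) = (13, 6, 10, 8)


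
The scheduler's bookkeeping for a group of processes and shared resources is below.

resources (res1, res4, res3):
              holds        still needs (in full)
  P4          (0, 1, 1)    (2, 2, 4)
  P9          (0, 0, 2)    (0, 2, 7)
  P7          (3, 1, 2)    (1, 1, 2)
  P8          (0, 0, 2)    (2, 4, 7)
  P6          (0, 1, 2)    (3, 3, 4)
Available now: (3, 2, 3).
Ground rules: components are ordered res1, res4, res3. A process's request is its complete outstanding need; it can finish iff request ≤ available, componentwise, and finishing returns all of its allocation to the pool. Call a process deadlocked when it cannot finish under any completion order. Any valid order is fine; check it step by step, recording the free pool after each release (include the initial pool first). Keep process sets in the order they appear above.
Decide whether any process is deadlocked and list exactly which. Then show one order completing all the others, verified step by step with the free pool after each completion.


Nothing here is deadlocked.
Key observation: starting with P7, each completion frees enough for the next — no one is permanently blocked.
One completion order for the rest: P7, P6, P8, P4, P9. Verifying each step:
  pool = (3, 2, 3)
  P7 needs (1, 1, 2) <= (3, 2, 3) -> finishes; pool += (3, 1, 2) = (6, 3, 5)
  P6 needs (3, 3, 4) <= (6, 3, 5) -> finishes; pool += (0, 1, 2) = (6, 4, 7)
  P8 needs (2, 4, 7) <= (6, 4, 7) -> finishes; pool += (0, 0, 2) = (6, 4, 9)
  P4 needs (2, 2, 4) <= (6, 4, 9) -> finishes; pool += (0, 1, 1) = (6, 5, 10)
  P9 needs (0, 2, 7) <= (6, 5, 10) -> finishes; pool += (0, 0, 2) = (6, 5, 12)


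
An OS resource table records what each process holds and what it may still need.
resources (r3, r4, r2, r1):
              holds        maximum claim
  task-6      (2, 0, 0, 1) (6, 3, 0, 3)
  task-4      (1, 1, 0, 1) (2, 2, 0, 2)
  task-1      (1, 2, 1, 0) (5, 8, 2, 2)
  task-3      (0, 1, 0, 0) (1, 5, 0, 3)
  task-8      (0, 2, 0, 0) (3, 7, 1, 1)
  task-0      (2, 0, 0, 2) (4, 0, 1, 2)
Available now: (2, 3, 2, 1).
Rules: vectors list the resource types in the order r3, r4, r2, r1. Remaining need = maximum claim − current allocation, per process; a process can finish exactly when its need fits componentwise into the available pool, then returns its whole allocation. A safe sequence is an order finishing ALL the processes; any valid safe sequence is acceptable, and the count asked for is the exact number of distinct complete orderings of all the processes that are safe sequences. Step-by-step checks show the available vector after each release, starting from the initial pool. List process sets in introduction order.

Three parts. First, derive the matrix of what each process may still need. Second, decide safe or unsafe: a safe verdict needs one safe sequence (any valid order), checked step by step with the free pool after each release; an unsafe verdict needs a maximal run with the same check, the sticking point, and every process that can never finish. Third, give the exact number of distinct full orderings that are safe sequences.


(1) Remaining need (order r3, r4, r2, r1):
  task-6: (4, 3, 0, 2)
  task-4: (1, 1, 0, 1)
  task-1: (4, 6, 1, 2)
  task-3: (1, 4, 0, 3)
  task-8: (3, 5, 1, 1)
  task-0: (2, 0, 1, 0)
(2) SAFE, for example via the order task-4, task-0, task-3, task-6, task-8, task-1.
Key observation: task-4 is the earliest step where a requested resource binds exactly: need (1, 1, 0, 1), pool (2, 3, 2, 1) at its turn.
Step-by-step check:
  pool = (2, 3, 2, 1)
  task-4: need (1, 1, 0, 1) fits (2, 3, 2, 1); releases (1, 1, 0, 1), pool now (3, 4, 2, 2)
  task-0: need (2, 0, 1, 0) fits (3, 4, 2, 2); releases (2, 0, 0, 2), pool now (5, 4, 2, 4)
  task-3: need (1, 4, 0, 3) fits (5, 4, 2, 4); releases (0, 1, 0, 0), pool now (5, 5, 2, 4)
  task-6: need (4, 3, 0, 2) fits (5, 5, 2, 4); releases (2, 0, 0, 1), pool now (7, 5, 2, 5)
  task-8: need (3, 5, 1, 1) fits (7, 5, 2, 5); releases (0, 2, 0, 0), pool now (7, 7, 2, 5)
  task-1: need (4, 6, 1, 2) fits (7, 7, 2, 5); releases (1, 2, 1, 0), pool now (8, 9, 3, 5)
(3) Exactly 9 of the possible complete orderings are safe sequences.


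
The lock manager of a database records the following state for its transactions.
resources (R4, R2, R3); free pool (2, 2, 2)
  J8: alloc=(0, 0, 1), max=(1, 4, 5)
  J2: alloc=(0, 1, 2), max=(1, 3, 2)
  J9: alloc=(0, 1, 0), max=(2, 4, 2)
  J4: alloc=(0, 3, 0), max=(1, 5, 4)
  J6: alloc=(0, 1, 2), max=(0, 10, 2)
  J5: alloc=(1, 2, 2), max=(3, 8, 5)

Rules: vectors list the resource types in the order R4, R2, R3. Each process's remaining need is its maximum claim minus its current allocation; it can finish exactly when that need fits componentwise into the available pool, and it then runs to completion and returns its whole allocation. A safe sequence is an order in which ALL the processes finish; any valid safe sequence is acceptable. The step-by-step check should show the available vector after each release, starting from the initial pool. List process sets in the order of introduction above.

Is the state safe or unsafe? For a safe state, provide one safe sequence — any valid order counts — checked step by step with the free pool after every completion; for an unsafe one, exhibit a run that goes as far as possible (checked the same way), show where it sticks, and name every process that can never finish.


The state is SAFE; one workable sequence: J2, J4, J8, J9, J5, J6.
Key observation: J2 marks the first exact bind of the order: its need (1, 2, 0) fits the free (2, 2, 2) with zero slack on a requested resource.
Check, step by step:
  pool = (2, 2, 2)
  J2 needs (1, 2, 0) <= (2, 2, 2) -> finishes; pool += (0, 1, 2) = (2, 3, 4)
  J4 needs (1, 2, 4) <= (2, 3, 4) -> finishes; pool += (0, 3, 0) = (2, 6, 4)
  J8 needs (1, 4, 4) <= (2, 6, 4) -> finishes; pool += (0, 0, 1) = (2, 6, 5)
  J9 needs (2, 3, 2) <= (2, 6, 5) -> finishes; pool += (0, 1, 0) = (2, 7, 5)
  J5 needs (2, 6, 3) <= (2, 7, 5) -> finishes; pool += (1, 2, 2) = (3, 9, 7)
  J6 needs (0, 9, 0) <= (3, 9, 7) -> finishes; pool += (0, 1, 2) = (3, 10, 9)


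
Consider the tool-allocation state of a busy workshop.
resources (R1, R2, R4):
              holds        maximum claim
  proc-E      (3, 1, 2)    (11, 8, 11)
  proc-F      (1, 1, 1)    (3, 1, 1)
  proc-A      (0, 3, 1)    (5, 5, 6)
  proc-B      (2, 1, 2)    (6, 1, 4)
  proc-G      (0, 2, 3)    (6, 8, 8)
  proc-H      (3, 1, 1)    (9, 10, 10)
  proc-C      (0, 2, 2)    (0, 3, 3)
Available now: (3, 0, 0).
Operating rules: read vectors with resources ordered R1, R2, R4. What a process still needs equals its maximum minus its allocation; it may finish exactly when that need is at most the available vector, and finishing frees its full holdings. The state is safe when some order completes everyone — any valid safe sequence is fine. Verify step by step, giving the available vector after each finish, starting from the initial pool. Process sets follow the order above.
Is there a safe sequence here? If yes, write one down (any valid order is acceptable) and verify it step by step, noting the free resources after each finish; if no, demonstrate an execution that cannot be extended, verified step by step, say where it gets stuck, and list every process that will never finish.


SAFE — a valid safe sequence is proc-F, proc-C, proc-B, proc-A, proc-G, proc-H, proc-E.
Key observation: the first exact fit in this order is proc-C — it needs (0, 1, 1) with (4, 1, 1) free, meeting a requested resource to the last unit.
Check, step by step:
  pool = (3, 0, 0)
  run proc-F (needs (2, 0, 0), free (3, 0, 0)); after release of (1, 1, 1) the pool is (4, 1, 1)
  run proc-C (needs (0, 1, 1), free (4, 1, 1)); after release of (0, 2, 2) the pool is (4, 3, 3)
  run proc-B (needs (4, 0, 2), free (4, 3, 3)); after release of (2, 1, 2) the pool is (6, 4, 5)
  run proc-A (needs (5, 2, 5), free (6, 4, 5)); after release of (0, 3, 1) the pool is (6, 7, 6)
  run proc-G (needs (6, 6, 5), free (6, 7, 6)); after release of (0, 2, 3) the pool is (6, 9, 9)
  run proc-H (needs (6, 9, 9), free (6, 9, 9)); after release of (3, 1, 1) the pool is (9, 10, 10)
  run proc-E (needs (8, 7, 9), free (9, 10, 10)); after release of (3, 1, 2) the pool is (12, 11, 12)
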